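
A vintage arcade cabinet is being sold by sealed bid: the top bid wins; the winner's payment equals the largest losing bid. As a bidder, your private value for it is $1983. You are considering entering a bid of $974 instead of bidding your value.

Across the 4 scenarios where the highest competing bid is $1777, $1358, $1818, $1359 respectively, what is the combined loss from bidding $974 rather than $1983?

$1620

The deviation costs you only when the competing bid falls strictly between $974 and $1983; elsewhere both bids give the same outcome.
$1777: truthful payoff $206, deviation payoff $0 → loss $206.
$1358: truthful payoff $625, deviation payoff $0 → loss $625.
$1818: truthful payoff $165, deviation payoff $0 → loss $165.
$1359: truthful payoff $624, deviation payoff $0 → loss $624.
Total loss = $206 + $625 + $165 + $624 = $1620.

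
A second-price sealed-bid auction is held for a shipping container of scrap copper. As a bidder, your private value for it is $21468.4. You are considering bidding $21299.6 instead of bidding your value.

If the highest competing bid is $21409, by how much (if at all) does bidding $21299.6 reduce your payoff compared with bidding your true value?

$59.4

Bidding your value $21468.4: you win (since $21468.4 > $21409) and pay $21409. Payoff $59.4.
Bidding $21299.6: you lose. Payoff $0.
The competing bid $21409 lies between your shaded bid and your value, so underbidding forfeits an item you could have won at a profitable price.
Loss from deviating = $59.4 − ($0) = $59.4.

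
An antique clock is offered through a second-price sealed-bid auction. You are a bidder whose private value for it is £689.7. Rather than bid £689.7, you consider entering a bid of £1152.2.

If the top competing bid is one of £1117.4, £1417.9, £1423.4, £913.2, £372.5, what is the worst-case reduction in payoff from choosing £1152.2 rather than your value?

£427.7

£1117.4: truthful gives £0, deviation gives −£427.7 → loss £427.7.
£1417.9: same outcome either way → loss £0.
£1423.4: same outcome either way → loss £0.
£913.2: truthful gives £0, deviation gives −£223.5 → loss £223.5.
£372.5: same outcome either way → loss £0.
Maximum loss: £427.7.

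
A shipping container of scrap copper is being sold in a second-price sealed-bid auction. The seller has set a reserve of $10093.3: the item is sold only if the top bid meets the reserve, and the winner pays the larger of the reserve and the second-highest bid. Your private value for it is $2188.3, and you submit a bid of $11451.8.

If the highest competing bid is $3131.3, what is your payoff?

Your bid $11451.8 is the highest and exceeds the reserve.
Price = max(second-highest bid, reserve) = max($3131.3, $10093.3) = $10093.3.
Payoff = $2188.3 − $10093.3 = −$7905.

−$7905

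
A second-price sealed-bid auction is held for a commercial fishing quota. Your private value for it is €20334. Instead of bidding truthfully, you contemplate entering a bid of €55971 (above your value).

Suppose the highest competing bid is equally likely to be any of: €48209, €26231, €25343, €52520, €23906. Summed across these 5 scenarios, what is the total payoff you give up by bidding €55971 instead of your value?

The deviation costs you only when the competing bid falls strictly between €20334 and €55971; elsewhere both bids give the same outcome.
€48209: truthful payoff €0, deviation payoff −€27875 → loss €27875.
€26231: truthful payoff €0, deviation payoff −€5897 → loss €5897.
€25343: truthful payoff €0, deviation payoff −€5009 → loss €5009.
€52520: truthful payoff €0, deviation payoff −€32186 → loss €32186.
€23906: truthful payoff €0, deviation payoff −€3572 → loss €3572.
Total loss = €27875 + €5897 + €5009 + €32186 + €3572 = €74539.
Truthful bidding weakly dominates here: raising your bid can only win items priced above your value, and lowering it can only forfeit items priced below.

€74539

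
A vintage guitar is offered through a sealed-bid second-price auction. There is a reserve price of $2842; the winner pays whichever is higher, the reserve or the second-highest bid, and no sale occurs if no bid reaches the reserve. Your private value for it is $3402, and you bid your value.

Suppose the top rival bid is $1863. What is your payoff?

$560

Your bid $3402 is the highest and exceeds the reserve.
Price = max(second-highest bid, reserve) = max($1863, $2842) = $2842.
Payoff = $3402 − $2842 = $560.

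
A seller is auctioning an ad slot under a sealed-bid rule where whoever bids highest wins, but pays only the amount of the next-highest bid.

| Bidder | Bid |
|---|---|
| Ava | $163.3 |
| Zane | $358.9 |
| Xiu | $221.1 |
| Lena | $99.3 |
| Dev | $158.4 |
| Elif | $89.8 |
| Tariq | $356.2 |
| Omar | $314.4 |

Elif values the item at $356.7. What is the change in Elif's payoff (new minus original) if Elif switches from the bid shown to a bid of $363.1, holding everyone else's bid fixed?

−$2.2

The highest bid among the other bidders is $358.9; Elif's bid doesn't change that.
Original bid $89.8: Elif is not highest (top rival bid is $358.9); payoff $0.
Alternative bid $363.1: Elif is highest, pays the top rival bid $358.9; payoff $356.7 − $358.9 = −$2.2.
Change in payoff = −$2.2 − ($0) = −$2.2.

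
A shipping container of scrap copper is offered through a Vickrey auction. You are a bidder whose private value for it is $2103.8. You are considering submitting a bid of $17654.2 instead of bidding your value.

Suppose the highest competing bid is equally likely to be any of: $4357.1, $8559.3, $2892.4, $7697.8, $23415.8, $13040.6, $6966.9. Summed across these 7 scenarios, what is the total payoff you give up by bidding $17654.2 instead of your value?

$30891.3

The deviation costs you only when the competing bid falls strictly between $2103.8 and $17654.2; elsewhere both bids give the same outcome.
$4357.1: truthful payoff $0, deviation payoff −$2253.3 → loss $2253.3.
$8559.3: truthful payoff $0, deviation payoff −$6455.5 → loss $6455.5.
$2892.4: truthful payoff $0, deviation payoff −$788.6 → loss $788.6.
$7697.8: truthful payoff $0, deviation payoff −$5594 → loss $5594.
$23415.8: outcomes coincide → loss $0.
$13040.6: truthful payoff $0, deviation payoff −$10936.8 → loss $10936.8.
$6966.9: truthful payoff $0, deviation payoff −$4863.1 → loss $4863.1.
Total loss = $2253.3 + $6455.5 + $788.6 + $5594 + $10936.8 + $4863.1 = $30891.3.
In a second-price auction your bid sets only whether you win, not what you pay, so bidding your true value is weakly dominant.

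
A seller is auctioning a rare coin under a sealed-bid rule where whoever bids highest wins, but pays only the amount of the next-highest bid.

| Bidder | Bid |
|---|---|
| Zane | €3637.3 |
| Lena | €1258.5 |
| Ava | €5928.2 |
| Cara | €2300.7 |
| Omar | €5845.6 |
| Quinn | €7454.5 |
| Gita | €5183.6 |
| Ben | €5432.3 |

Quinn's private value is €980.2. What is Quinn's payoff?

−€4948

Highest bid: Quinn at €7454.5, so Quinn wins.
Second-highest bid: Ava at €5928.2 — that is the price the winner pays.
Quinn's payoff = value − price = €980.2 − €5928.2 = −€4948.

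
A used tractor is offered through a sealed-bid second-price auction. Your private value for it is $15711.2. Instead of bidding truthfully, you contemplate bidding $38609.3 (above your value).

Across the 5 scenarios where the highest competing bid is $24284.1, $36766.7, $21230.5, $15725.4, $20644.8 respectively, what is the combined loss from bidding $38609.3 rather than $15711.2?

The deviation costs you only when the competing bid falls strictly between $15711.2 and $38609.3; elsewhere both bids give the same outcome.
$24284.1: truthful payoff $0, deviation payoff −$8572.9 → loss $8572.9.
$36766.7: truthful payoff $0, deviation payoff −$21055.5 → loss $21055.5.
$21230.5: truthful payoff $0, deviation payoff −$5519.3 → loss $5519.3.
$15725.4: truthful payoff $0, deviation payoff −$14.2 → loss $14.2.
$20644.8: truthful payoff $0, deviation payoff −$4933.6 → loss $4933.6.
Total loss = $8572.9 + $21055.5 + $5519.3 + $14.2 + $4933.6 = $40095.5.

$40095.5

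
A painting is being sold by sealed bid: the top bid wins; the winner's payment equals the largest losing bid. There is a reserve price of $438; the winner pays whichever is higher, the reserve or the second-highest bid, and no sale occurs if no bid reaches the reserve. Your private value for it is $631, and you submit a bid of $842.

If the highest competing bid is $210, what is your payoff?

$193

Your bid $842 is the highest and exceeds the reserve.
Price = max(second-highest bid, reserve) = max($210, $438) = $438.
Payoff = $631 − $438 = $193.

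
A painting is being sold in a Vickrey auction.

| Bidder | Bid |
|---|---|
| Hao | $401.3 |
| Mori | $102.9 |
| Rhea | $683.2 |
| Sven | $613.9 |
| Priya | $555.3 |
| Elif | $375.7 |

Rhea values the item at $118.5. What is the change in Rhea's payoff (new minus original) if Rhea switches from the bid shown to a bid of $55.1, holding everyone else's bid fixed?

$495.4

The highest bid among the other bidders is $613.9; Rhea's bid doesn't change that.
Original bid $683.2: Rhea is highest, pays the top rival bid $613.9; payoff $118.5 − $613.9 = −$495.4.
Alternative bid $55.1: Rhea is not highest (top rival bid is $613.9); payoff $0.
Change in payoff = $0 − (−$495.4) = $495.4.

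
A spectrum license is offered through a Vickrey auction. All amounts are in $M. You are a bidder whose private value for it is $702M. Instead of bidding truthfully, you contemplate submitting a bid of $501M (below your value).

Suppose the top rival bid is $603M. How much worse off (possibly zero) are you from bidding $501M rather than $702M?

Bidding your value $702M: you win (since $702M > $603M) and pay $603M. Payoff $99M.
Bidding $501M: you lose. Payoff $0M.
The competing bid $603M lies between your shaded bid and your value, so underbidding forfeits an item you could have won at a profitable price.
Loss from deviating = $99M − ($0M) = $99M.
Truthful bidding weakly dominates here: raising your bid can only win items priced above your value, and lowering it can only forfeit items priced below.

$99M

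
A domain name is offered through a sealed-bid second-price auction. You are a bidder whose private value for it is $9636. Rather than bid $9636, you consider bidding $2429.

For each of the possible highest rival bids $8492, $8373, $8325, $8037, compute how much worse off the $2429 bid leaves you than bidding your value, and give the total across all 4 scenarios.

$5317

The deviation costs you only when the competing bid falls strictly between $2429 and $9636; elsewhere both bids give the same outcome.
$8492: truthful payoff $1144, deviation payoff $0 → loss $1144.
$8373: truthful payoff $1263, deviation payoff $0 → loss $1263.
$8325: truthful payoff $1311, deviation payoff $0 → loss $1311.
$8037: truthful payoff $1599, deviation payoff $0 → loss $1599.
Total loss = $1144 + $1263 + $1311 + $1599 = $5317.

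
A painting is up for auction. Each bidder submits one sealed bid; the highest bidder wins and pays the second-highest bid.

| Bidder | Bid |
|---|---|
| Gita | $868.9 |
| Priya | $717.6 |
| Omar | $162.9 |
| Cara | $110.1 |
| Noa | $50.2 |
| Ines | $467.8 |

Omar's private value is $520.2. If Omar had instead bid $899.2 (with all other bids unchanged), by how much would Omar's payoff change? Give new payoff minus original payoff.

The highest bid among the other bidders is $868.9; Omar's bid doesn't change that.
Original bid $162.9: Omar is not highest (top rival bid is $868.9); payoff $0.
Alternative bid $899.2: Omar is highest, pays the top rival bid $868.9; payoff $520.2 − $868.9 = −$348.7.
Change in payoff = −$348.7 − ($0) = −$348.7.

−$348.7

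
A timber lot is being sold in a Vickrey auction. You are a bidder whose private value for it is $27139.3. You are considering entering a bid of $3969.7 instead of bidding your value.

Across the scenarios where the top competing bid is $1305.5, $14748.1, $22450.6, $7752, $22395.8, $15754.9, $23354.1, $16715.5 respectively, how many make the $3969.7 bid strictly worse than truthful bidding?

The deviation hurts exactly when the highest competing bid lies strictly between $3969.7 and $27139.3 — underbidding then forfeits a profitable win.
$1305.5: below both → same outcome either way.
$14748.1: inside the interval → strictly worse (loss $12391.2).
$22450.6: inside the interval → strictly worse (loss $4688.7).
$7752: inside the interval → strictly worse (loss $19387.3).
$22395.8: inside the interval → strictly worse (loss $4743.5).
$15754.9: inside the interval → strictly worse (loss $11384.4).
$23354.1: inside the interval → strictly worse (loss $3785.2).
$16715.5: inside the interval → strictly worse (loss $10423.8).
Count: 7.

7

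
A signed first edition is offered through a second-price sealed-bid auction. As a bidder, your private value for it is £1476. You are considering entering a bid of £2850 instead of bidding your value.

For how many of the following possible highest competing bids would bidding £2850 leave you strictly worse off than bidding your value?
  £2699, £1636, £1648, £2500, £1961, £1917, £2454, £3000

The deviation hurts exactly when the highest competing bid lies strictly between £1476 and £2850 — overbidding then wins at a price above your value.
£2699: inside the interval → strictly worse (loss £1223).
£1636: inside the interval → strictly worse (loss £160).
£1648: inside the interval → strictly worse (loss £172).
£2500: inside the interval → strictly worse (loss £1024).
£1961: inside the interval → strictly worse (loss £485).
£1917: inside the interval → strictly worse (loss £441).
£2454: inside the interval → strictly worse (loss £978).
£3000: above both → same outcome either way.
Count: 7.

7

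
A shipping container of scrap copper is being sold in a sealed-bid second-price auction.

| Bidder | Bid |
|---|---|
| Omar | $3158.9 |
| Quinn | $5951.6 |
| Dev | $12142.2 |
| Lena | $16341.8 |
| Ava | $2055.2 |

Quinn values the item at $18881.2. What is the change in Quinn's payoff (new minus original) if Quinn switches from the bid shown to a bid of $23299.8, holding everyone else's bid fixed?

The highest bid among the other bidders is $16341.8; Quinn's bid doesn't change that.
Original bid $5951.6: Quinn is not highest (top rival bid is $16341.8); payoff $0.
Alternative bid $23299.8: Quinn is highest, pays the top rival bid $16341.8; payoff $18881.2 − $16341.8 = $2539.4.
Change in payoff = $2539.4 − ($0) = $2539.4.

$2539.4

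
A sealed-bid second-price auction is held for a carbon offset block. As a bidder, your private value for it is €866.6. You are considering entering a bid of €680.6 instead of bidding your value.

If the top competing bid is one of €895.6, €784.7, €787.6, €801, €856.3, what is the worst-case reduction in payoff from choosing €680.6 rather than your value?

€895.6: same outcome either way → loss €0.
€784.7: truthful gives €81.9, deviation gives €0 → loss €81.9.
€787.6: truthful gives €79, deviation gives €0 → loss €79.
€801: truthful gives €65.6, deviation gives €0 → loss €65.6.
€856.3: truthful gives €10.3, deviation gives €0 → loss €10.3.
Maximum loss: €81.9.

€81.9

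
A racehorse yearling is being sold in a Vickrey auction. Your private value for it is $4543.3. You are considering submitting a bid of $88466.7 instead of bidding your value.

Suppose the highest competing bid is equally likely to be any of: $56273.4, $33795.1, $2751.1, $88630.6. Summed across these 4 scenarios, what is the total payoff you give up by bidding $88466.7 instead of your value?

$80981.9

The deviation costs you only when the competing bid falls strictly between $4543.3 and $88466.7; elsewhere both bids give the same outcome.
$56273.4: truthful payoff $0, deviation payoff −$51730.1 → loss $51730.1.
$33795.1: truthful payoff $0, deviation payoff −$29251.8 → loss $29251.8.
$2751.1: outcomes coincide → loss $0.
$88630.6: outcomes coincide → loss $0.
Total loss = $51730.1 + $29251.8 = $80981.9.
Truthful bidding weakly dominates here: raising your bid can only win items priced above your value, and lowering it can only forfeit items priced below.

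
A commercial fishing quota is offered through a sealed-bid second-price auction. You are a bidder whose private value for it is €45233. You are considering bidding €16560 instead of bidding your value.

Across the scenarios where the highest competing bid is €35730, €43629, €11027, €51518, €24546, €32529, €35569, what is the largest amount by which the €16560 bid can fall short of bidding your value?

€35730: truthful gives €9503, deviation gives €0 → loss €9503.
€43629: truthful gives €1604, deviation gives €0 → loss €1604.
€11027: same outcome either way → loss €0.
€51518: same outcome either way → loss €0.
€24546: truthful gives €20687, deviation gives €0 → loss €20687.
€32529: truthful gives €12704, deviation gives €0 → loss €12704.
€35569: truthful gives €9664, deviation gives €0 → loss €9664.
Maximum loss: €20687.

€20687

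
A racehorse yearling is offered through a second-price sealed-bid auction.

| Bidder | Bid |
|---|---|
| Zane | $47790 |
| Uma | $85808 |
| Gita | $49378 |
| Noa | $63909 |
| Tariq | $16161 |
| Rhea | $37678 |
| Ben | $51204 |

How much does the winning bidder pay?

Highest bid: Uma at $85808, so Uma wins.
Second-highest bid: Noa at $63909 — that is the price the winner pays.

$63909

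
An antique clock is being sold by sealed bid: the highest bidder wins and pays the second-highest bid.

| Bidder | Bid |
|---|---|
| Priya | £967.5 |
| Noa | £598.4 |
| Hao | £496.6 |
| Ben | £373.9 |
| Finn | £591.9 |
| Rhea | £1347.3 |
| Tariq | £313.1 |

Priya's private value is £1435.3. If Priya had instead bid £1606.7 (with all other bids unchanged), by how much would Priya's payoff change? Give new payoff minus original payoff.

The highest bid among the other bidders is £1347.3; Priya's bid doesn't change that.
Original bid £967.5: Priya is not highest (top rival bid is £1347.3); payoff £0.
Alternative bid £1606.7: Priya is highest, pays the top rival bid £1347.3; payoff £1435.3 − £1347.3 = £88.
Change in payoff = £88 − (£0) = £88.

£88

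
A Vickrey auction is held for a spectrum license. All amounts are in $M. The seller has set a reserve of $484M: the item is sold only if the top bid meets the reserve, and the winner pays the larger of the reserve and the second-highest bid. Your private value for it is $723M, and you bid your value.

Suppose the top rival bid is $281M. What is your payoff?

Your bid $723M is the highest and exceeds the reserve.
Price = max(second-highest bid, reserve) = max($281M, $484M) = $484M.
Payoff = $723M − $484M = $239M.

$239M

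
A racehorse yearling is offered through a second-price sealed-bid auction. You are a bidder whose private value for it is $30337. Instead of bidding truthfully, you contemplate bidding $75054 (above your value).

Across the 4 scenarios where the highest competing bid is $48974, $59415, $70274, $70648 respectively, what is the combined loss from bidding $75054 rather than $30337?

$127963

The deviation costs you only when the competing bid falls strictly between $30337 and $75054; elsewhere both bids give the same outcome.
$48974: truthful payoff $0, deviation payoff −$18637 → loss $18637.
$59415: truthful payoff $0, deviation payoff −$29078 → loss $29078.
$70274: truthful payoff $0, deviation payoff −$39937 → loss $39937.
$70648: truthful payoff $0, deviation payoff −$40311 → loss $40311.
Total loss = $18637 + $29078 + $39937 + $40311 = $127963.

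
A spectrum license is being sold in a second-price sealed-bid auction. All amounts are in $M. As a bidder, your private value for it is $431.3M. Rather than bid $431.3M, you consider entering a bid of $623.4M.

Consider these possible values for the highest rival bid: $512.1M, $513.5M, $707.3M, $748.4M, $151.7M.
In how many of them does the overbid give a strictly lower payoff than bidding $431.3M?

The deviation hurts exactly when the highest competing bid lies strictly between $431.3M and $623.4M — overbidding then wins at a price above your value.
$512.1M: inside the interval → strictly worse (loss $80.8M).
$513.5M: inside the interval → strictly worse (loss $82.2M).
$707.3M: above both → same outcome either way.
$748.4M: above both → same outcome either way.
$151.7M: below both → same outcome either way.
Count: 2.

2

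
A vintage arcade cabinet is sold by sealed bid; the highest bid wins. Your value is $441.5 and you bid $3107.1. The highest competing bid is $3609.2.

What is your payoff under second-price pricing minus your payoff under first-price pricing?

Your bid $3107.1 is below $3609.2, so you lose under either rule.
Payoff is $0 in both cases; difference = $0.

$0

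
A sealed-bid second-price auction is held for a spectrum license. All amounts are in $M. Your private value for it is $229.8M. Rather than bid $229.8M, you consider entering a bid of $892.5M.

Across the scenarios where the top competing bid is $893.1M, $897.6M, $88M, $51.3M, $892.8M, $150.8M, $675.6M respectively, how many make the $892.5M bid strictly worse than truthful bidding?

The deviation hurts exactly when the highest competing bid lies strictly between $229.8M and $892.5M — overbidding then wins at a price above your value.
$893.1M: above both → same outcome either way.
$897.6M: above both → same outcome either way.
$88M: below both → same outcome either way.
$51.3M: below both → same outcome either way.
$892.8M: above both → same outcome either way.
$150.8M: below both → same outcome either way.
$675.6M: inside the interval → strictly worse (loss $445.8M).
Count: 1.

1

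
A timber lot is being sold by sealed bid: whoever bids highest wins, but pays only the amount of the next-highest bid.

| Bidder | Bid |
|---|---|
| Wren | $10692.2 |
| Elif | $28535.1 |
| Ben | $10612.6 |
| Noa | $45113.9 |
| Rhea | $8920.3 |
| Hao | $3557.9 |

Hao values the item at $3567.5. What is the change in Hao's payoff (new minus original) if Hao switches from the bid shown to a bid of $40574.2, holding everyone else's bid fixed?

$0

The highest bid among the other bidders is $45113.9; Hao's bid doesn't change that.
Original bid $3557.9: Hao is not highest (top rival bid is $45113.9); payoff $0.
Alternative bid $40574.2: Hao is not highest (top rival bid is $45113.9); payoff $0.
Change in payoff = $0 − ($0) = $0.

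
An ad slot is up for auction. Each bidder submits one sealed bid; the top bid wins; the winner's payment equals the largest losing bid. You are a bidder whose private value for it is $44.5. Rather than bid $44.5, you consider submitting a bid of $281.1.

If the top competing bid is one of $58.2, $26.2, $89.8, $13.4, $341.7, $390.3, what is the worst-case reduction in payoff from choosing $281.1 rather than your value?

$45.3

$58.2: truthful gives $0, deviation gives −$13.7 → loss $13.7.
$26.2: same outcome either way → loss $0.
$89.8: truthful gives $0, deviation gives −$45.3 → loss $45.3.
$13.4: same outcome either way → loss $0.
$341.7: same outcome either way → loss $0.
$390.3: same outcome either way → loss $0.
Maximum loss: $45.3.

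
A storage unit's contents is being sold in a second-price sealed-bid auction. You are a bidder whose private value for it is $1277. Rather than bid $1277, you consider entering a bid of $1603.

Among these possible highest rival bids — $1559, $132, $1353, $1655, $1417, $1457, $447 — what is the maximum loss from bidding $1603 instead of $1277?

$282

$1559: truthful gives $0, deviation gives −$282 → loss $282.
$132: same outcome either way → loss $0.
$1353: truthful gives $0, deviation gives −$76 → loss $76.
$1655: same outcome either way → loss $0.
$1417: truthful gives $0, deviation gives −$140 → loss $140.
$1457: truthful gives $0, deviation gives −$180 → loss $180.
$447: same outcome either way → loss $0.
Maximum loss: $282.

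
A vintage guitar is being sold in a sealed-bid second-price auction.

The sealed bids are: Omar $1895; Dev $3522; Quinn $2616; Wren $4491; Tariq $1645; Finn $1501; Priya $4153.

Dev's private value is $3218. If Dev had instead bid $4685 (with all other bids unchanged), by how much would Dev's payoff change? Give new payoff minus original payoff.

The highest bid among the other bidders is $4491; Dev's bid doesn't change that.
Original bid $3522: Dev is not highest (top rival bid is $4491); payoff $0.
Alternative bid $4685: Dev is highest, pays the top rival bid $4491; payoff $3218 − $4491 = −$1273.
Change in payoff = −$1273 − ($0) = −$1273.

−$1273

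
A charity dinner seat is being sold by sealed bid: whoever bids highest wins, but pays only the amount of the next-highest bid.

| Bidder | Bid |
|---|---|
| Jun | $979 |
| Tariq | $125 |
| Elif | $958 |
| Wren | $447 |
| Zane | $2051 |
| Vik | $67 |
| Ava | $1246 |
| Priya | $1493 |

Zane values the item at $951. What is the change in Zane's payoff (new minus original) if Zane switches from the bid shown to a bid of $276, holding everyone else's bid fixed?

$542

The highest bid among the other bidders is $1493; Zane's bid doesn't change that.
Original bid $2051: Zane is highest, pays the top rival bid $1493; payoff $951 − $1493 = −$542.
Alternative bid $276: Zane is not highest (top rival bid is $1493); payoff $0.
Change in payoff = $0 − (−$542) = $542.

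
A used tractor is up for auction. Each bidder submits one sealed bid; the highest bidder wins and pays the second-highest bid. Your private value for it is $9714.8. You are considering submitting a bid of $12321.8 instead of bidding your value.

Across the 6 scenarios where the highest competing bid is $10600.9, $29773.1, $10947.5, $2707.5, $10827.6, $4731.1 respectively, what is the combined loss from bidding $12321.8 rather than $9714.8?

The deviation costs you only when the competing bid falls strictly between $9714.8 and $12321.8; elsewhere both bids give the same outcome.
$10600.9: truthful payoff $0, deviation payoff −$886.1 → loss $886.1.
$29773.1: outcomes coincide → loss $0.
$10947.5: truthful payoff $0, deviation payoff −$1232.7 → loss $1232.7.
$2707.5: outcomes coincide → loss $0.
$10827.6: truthful payoff $0, deviation payoff −$1112.8 → loss $1112.8.
$4731.1: outcomes coincide → loss $0.
Total loss = $886.1 + $1232.7 + $1112.8 = $3231.6.

$3231.6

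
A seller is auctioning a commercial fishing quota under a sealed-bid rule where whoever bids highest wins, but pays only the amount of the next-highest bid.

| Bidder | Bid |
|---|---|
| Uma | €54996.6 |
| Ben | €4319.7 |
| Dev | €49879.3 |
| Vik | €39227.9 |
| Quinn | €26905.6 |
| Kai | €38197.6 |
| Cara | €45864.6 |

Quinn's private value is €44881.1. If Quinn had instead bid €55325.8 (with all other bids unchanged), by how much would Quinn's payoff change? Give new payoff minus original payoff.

−€10115.5

The highest bid among the other bidders is €54996.6; Quinn's bid doesn't change that.
Original bid €26905.6: Quinn is not highest (top rival bid is €54996.6); payoff €0.
Alternative bid €55325.8: Quinn is highest, pays the top rival bid €54996.6; payoff €44881.1 − €54996.6 = −€10115.5.
Change in payoff = −€10115.5 − (€0) = −€10115.5.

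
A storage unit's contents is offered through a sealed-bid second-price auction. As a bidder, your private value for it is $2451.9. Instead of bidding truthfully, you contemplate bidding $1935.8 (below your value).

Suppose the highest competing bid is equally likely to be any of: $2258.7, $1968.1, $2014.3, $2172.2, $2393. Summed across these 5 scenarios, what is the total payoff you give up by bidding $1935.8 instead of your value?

The deviation costs you only when the competing bid falls strictly between $1935.8 and $2451.9; elsewhere both bids give the same outcome.
$2258.7: truthful payoff $193.2, deviation payoff $0 → loss $193.2.
$1968.1: truthful payoff $483.8, deviation payoff $0 → loss $483.8.
$2014.3: truthful payoff $437.6, deviation payoff $0 → loss $437.6.
$2172.2: truthful payoff $279.7, deviation payoff $0 → loss $279.7.
$2393: truthful payoff $58.9, deviation payoff $0 → loss $58.9.
Total loss = $193.2 + $483.8 + $437.6 + $279.7 + $58.9 = $1453.2.

$1453.2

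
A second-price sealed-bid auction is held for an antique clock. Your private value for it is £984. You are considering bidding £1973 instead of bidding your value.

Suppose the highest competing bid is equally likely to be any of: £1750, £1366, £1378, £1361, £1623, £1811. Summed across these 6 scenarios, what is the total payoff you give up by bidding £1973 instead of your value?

The deviation costs you only when the competing bid falls strictly between £984 and £1973; elsewhere both bids give the same outcome.
£1750: truthful payoff £0, deviation payoff −£766 → loss £766.
£1366: truthful payoff £0, deviation payoff −£382 → loss £382.
£1378: truthful payoff £0, deviation payoff −£394 → loss £394.
£1361: truthful payoff £0, deviation payoff −£377 → loss £377.
£1623: truthful payoff £0, deviation payoff −£639 → loss £639.
£1811: truthful payoff £0, deviation payoff −£827 → loss £827.
Total loss = £766 + £382 + £394 + £377 + £639 + £827 = £3385.

£3385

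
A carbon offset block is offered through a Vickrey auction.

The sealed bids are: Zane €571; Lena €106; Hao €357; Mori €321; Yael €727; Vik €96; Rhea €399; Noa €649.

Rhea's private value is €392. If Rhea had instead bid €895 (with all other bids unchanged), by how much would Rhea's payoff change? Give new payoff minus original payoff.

−€335

The highest bid among the other bidders is €727; Rhea's bid doesn't change that.
Original bid €399: Rhea is not highest (top rival bid is €727); payoff €0.
Alternative bid €895: Rhea is highest, pays the top rival bid €727; payoff €392 − €727 = −€335.
Change in payoff = −€335 − (€0) = −€335.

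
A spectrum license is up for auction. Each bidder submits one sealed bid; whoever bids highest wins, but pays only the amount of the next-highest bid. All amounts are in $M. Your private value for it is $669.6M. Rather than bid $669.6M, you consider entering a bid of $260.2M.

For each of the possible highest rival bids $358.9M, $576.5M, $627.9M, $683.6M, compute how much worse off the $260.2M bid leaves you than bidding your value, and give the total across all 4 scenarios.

$445.5M

The deviation costs you only when the competing bid falls strictly between $260.2M and $669.6M; elsewhere both bids give the same outcome.
$358.9M: truthful payoff $310.7M, deviation payoff $0M → loss $310.7M.
$576.5M: truthful payoff $93.1M, deviation payoff $0M → loss $93.1M.
$627.9M: truthful payoff $41.7M, deviation payoff $0M → loss $41.7M.
$683.6M: outcomes coincide → loss $0M.
Total loss = $310.7M + $93.1M + $41.7M = $445.5M.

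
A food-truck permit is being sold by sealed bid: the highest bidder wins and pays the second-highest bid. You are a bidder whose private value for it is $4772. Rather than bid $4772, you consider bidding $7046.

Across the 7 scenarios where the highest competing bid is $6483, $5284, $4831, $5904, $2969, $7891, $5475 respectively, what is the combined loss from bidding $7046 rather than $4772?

$4117

The deviation costs you only when the competing bid falls strictly between $4772 and $7046; elsewhere both bids give the same outcome.
$6483: truthful payoff $0, deviation payoff −$1711 → loss $1711.
$5284: truthful payoff $0, deviation payoff −$512 → loss $512.
$4831: truthful payoff $0, deviation payoff −$59 → loss $59.
$5904: truthful payoff $0, deviation payoff −$1132 → loss $1132.
$2969: outcomes coincide → loss $0.
$7891: outcomes coincide → loss $0.
$5475: truthful payoff $0, deviation payoff −$703 → loss $703.
Total loss = $1711 + $512 + $59 + $1132 + $703 = $4117.
Because the price is fixed by the runner-up's bid, deviating from your value can only change a good outcome into a bad one — never the reverse.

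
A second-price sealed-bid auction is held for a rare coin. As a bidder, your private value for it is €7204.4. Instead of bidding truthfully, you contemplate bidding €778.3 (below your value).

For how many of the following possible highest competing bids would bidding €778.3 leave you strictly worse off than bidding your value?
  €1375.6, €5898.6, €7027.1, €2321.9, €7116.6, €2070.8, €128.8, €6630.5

7

The deviation hurts exactly when the highest competing bid lies strictly between €778.3 and €7204.4 — underbidding then forfeits a profitable win.
€1375.6: inside the interval → strictly worse (loss €5828.8).
€5898.6: inside the interval → strictly worse (loss €1305.8).
€7027.1: inside the interval → strictly worse (loss €177.3).
€2321.9: inside the interval → strictly worse (loss €4882.5).
€7116.6: inside the interval → strictly worse (loss €87.8).
€2070.8: inside the interval → strictly worse (loss €5133.6).
€128.8: below both → same outcome either way.
€6630.5: inside the interval → strictly worse (loss €573.9).
Count: 7.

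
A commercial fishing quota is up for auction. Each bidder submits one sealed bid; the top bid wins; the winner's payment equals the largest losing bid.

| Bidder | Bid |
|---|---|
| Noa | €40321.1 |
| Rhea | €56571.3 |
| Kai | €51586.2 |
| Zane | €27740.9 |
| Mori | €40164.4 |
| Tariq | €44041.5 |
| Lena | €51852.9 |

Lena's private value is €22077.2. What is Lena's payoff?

€0

Highest bid: Rhea at €56571.3, so Rhea wins.
Second-highest bid: Lena at €51852.9 — that is the price the winner pays.
Lena did not win, so Lena pays nothing and receives nothing: payoff €0.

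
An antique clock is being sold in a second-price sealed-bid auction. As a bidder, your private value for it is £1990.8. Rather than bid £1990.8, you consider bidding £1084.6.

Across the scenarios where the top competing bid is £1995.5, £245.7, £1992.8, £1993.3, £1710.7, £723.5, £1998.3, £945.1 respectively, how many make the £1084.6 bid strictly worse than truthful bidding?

The deviation hurts exactly when the highest competing bid lies strictly between £1084.6 and £1990.8 — underbidding then forfeits a profitable win.
£1995.5: above both → same outcome either way.
£245.7: below both → same outcome either way.
£1992.8: above both → same outcome either way.
£1993.3: above both → same outcome either way.
£1710.7: inside the interval → strictly worse (loss £280.1).
£723.5: below both → same outcome either way.
£1998.3: above both → same outcome either way.
£945.1: below both → same outcome either way.
Count: 1.

1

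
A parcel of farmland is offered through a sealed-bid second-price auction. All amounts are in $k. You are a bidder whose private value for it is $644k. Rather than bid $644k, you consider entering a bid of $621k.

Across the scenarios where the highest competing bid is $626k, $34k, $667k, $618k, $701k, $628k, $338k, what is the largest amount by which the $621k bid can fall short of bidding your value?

$626k: truthful gives $18k, deviation gives $0k → loss $18k.
$34k: same outcome either way → loss $0k.
$667k: same outcome either way → loss $0k.
$618k: same outcome either way → loss $0k.
$701k: same outcome either way → loss $0k.
$628k: truthful gives $16k, deviation gives $0k → loss $16k.
$338k: same outcome either way → loss $0k.
Maximum loss: $18k.

$18k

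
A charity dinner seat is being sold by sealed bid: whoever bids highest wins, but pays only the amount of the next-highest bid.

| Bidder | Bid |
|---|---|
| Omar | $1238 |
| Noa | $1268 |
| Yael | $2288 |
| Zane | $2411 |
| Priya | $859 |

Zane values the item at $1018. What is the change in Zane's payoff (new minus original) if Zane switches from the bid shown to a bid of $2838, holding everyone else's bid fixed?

$0

The highest bid among the other bidders is $2288; Zane's bid doesn't change that.
Original bid $2411: Zane is highest, pays the top rival bid $2288; payoff $1018 − $2288 = −$1270.
Alternative bid $2838: Zane is highest, pays the top rival bid $2288; payoff $1018 − $2288 = −$1270.
Change in payoff = −$1270 − (−$1270) = $0.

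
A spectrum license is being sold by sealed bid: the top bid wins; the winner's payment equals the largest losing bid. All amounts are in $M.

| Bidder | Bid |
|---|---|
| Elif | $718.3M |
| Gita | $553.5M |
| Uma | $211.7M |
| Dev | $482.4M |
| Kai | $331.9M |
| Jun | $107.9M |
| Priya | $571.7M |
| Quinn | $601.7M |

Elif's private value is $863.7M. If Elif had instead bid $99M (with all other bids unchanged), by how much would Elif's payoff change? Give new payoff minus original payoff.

The highest bid among the other bidders is $601.7M; Elif's bid doesn't change that.
Original bid $718.3M: Elif is highest, pays the top rival bid $601.7M; payoff $863.7M − $601.7M = $262M.
Alternative bid $99M: Elif is not highest (top rival bid is $601.7M); payoff $0M.
Change in payoff = $0M − ($262M) = −$262M.

−$262M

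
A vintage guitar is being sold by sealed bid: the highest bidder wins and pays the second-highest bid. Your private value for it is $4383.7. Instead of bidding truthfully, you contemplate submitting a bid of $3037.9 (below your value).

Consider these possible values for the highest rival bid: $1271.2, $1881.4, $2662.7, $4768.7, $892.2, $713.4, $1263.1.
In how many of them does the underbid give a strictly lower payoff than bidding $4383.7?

0

The deviation hurts exactly when the highest competing bid lies strictly between $3037.9 and $4383.7 — underbidding then forfeits a profitable win.
$1271.2: below both → same outcome either way.
$1881.4: below both → same outcome either way.
$2662.7: below both → same outcome either way.
$4768.7: above both → same outcome either way.
$892.2: below both → same outcome either way.
$713.4: below both → same outcome either way.
$1263.1: below both → same outcome either way.
Count: 0.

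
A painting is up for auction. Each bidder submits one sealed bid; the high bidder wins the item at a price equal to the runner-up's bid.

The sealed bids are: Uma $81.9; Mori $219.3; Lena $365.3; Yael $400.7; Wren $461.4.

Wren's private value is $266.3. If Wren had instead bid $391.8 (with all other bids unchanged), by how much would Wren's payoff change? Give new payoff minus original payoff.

$134.4

The highest bid among the other bidders is $400.7; Wren's bid doesn't change that.
Original bid $461.4: Wren is highest, pays the top rival bid $400.7; payoff $266.3 − $400.7 = −$134.4.
Alternative bid $391.8: Wren is not highest (top rival bid is $400.7); payoff $0.
Change in payoff = $0 − (−$134.4) = $134.4.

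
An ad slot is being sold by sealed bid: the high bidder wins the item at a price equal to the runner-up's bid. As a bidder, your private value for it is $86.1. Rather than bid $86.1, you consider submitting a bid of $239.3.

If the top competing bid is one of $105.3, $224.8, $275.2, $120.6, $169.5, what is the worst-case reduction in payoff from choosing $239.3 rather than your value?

$105.3: truthful gives $0, deviation gives −$19.2 → loss $19.2.
$224.8: truthful gives $0, deviation gives −$138.7 → loss $138.7.
$275.2: same outcome either way → loss $0.
$120.6: truthful gives $0, deviation gives −$34.5 → loss $34.5.
$169.5: truthful gives $0, deviation gives −$83.4 → loss $83.4.
Maximum loss: $138.7.

$138.7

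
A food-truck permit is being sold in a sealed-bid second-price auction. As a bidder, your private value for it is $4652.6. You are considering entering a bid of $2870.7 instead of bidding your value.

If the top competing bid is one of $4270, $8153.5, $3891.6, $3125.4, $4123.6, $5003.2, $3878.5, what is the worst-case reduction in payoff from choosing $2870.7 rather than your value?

$4270: truthful gives $382.6, deviation gives $0 → loss $382.6.
$8153.5: same outcome either way → loss $0.
$3891.6: truthful gives $761, deviation gives $0 → loss $761.
$3125.4: truthful gives $1527.2, deviation gives $0 → loss $1527.2.
$4123.6: truthful gives $529, deviation gives $0 → loss $529.
$5003.2: same outcome either way → loss $0.
$3878.5: truthful gives $774.1, deviation gives $0 → loss $774.1.
Maximum loss: $1527.2.

$1527.2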